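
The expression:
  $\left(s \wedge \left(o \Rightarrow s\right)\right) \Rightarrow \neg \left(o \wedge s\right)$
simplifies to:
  $\neg o \vee \neg s$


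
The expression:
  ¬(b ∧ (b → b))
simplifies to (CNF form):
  ¬b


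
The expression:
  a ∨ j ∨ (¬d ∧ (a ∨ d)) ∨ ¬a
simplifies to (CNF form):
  True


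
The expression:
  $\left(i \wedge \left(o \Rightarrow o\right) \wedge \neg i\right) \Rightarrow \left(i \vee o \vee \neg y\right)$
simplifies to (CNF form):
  $\text{True}$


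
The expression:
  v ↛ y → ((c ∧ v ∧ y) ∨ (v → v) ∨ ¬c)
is always true.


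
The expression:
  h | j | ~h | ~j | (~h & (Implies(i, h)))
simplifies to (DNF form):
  True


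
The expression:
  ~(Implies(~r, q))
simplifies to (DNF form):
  ~q & ~r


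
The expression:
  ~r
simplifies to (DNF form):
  ~r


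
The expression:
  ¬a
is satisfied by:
  {a: False}


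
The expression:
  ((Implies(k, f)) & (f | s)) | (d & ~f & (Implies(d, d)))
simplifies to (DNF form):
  d | f | (s & ~k)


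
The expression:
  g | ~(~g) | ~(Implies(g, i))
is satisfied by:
  {g: True}


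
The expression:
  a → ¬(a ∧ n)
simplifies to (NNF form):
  ¬a ∨ ¬n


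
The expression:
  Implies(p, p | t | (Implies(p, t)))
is always true.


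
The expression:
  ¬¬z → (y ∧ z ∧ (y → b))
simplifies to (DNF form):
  (b ∧ y) ∨ ¬z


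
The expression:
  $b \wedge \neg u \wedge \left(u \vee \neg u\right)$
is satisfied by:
  {b: True, u: False}


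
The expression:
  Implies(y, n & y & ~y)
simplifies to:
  ~y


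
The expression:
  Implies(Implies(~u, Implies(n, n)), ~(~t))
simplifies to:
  t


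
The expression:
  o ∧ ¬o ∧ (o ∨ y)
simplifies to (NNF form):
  False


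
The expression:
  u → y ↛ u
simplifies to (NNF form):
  ¬u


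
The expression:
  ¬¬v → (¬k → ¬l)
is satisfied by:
  {k: True, l: False, v: False}
  {l: False, v: False, k: False}
  {k: True, v: True, l: False}
  {v: True, l: False, k: False}
  {k: True, l: True, v: False}
  {l: True, k: False, v: False}
  {k: True, v: True, l: True}


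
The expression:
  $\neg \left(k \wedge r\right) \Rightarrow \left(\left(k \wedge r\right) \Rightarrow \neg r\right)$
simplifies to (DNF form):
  $\text{True}$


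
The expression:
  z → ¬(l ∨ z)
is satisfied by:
  {z: False}


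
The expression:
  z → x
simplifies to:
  x ∨ ¬z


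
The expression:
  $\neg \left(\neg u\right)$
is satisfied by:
  {u: True}


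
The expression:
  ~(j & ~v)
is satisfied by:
  {v: True, j: False}
  {j: False, v: False}
  {j: True, v: True}


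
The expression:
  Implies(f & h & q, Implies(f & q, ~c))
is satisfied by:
  {h: False, c: False, q: False, f: False}
  {f: True, h: False, c: False, q: False}
  {q: True, h: False, c: False, f: False}
  {f: True, q: True, h: False, c: False}
  {c: True, f: False, h: False, q: False}
  {f: True, c: True, h: False, q: False}
  {q: True, c: True, f: False, h: False}
  {f: True, q: True, c: True, h: False}
  {h: True, q: False, c: False, f: False}
  {f: True, h: True, q: False, c: False}
  {q: True, h: True, f: False, c: False}
  {f: True, q: True, h: True, c: False}
  {c: True, h: True, q: False, f: False}
  {f: True, c: True, h: True, q: False}
  {q: True, c: True, h: True, f: False}


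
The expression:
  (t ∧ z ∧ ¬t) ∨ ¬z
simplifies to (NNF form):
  ¬z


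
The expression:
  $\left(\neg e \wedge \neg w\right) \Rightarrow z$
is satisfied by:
  {z: True, e: True, w: True}
  {z: True, e: True, w: False}
  {z: True, w: True, e: False}
  {z: True, w: False, e: False}
  {e: True, w: True, z: False}
  {e: True, w: False, z: False}
  {w: True, e: False, z: False}


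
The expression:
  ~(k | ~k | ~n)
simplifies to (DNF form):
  False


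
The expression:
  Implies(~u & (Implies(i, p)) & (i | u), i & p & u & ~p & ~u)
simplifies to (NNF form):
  u | ~i | ~p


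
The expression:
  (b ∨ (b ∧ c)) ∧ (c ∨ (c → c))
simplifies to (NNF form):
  b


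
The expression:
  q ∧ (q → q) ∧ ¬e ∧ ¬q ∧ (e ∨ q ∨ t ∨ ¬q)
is never true.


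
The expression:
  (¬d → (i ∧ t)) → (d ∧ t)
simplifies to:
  (d ∧ t) ∨ (¬d ∧ ¬i) ∨ (¬d ∧ ¬t)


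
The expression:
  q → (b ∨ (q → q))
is always true.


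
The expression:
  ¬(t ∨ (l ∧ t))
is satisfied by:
  {t: False}


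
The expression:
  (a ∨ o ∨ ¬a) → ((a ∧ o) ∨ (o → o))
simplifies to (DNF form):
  True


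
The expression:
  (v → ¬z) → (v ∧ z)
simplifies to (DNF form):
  v ∧ z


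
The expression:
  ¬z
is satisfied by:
  {z: False}


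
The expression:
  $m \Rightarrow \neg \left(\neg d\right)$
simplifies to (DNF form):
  $d \vee \neg m$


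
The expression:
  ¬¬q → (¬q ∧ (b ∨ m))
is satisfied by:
  {q: False}


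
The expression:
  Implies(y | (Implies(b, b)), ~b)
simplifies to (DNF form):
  ~b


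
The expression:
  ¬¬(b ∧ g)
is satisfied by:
  {b: True, g: True}


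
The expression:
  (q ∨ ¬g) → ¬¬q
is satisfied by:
  {q: True, g: True}
  {q: True, g: False}
  {g: True, q: False}


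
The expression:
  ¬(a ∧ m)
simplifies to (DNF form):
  ¬a ∨ ¬m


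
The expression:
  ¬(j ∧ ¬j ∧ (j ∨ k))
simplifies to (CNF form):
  True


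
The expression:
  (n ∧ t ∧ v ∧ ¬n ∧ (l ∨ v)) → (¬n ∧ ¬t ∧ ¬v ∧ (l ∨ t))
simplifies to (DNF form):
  True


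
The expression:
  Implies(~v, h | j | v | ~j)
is always true.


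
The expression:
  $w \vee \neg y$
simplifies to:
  $w \vee \neg y$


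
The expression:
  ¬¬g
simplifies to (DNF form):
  g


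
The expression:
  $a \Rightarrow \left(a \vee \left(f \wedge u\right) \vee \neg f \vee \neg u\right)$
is always true.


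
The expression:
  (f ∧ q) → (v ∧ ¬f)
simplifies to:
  ¬f ∨ ¬q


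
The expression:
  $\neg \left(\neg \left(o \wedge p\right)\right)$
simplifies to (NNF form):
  $o \wedge p$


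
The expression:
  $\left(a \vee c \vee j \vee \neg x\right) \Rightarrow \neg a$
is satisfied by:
  {a: False}


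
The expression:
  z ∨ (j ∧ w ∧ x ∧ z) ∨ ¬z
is always true.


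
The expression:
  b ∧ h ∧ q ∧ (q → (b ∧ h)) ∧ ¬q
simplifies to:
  False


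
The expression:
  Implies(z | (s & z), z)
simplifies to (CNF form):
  True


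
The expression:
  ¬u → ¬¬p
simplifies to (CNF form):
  p ∨ u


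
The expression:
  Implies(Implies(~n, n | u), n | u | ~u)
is always true.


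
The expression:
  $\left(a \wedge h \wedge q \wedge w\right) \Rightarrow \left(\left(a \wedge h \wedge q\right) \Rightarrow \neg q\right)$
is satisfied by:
  {w: False, q: False, a: False, h: False}
  {h: True, w: False, q: False, a: False}
  {a: True, w: False, q: False, h: False}
  {h: True, a: True, w: False, q: False}
  {q: True, h: False, w: False, a: False}
  {h: True, q: True, w: False, a: False}
  {a: True, q: True, h: False, w: False}
  {h: True, a: True, q: True, w: False}
  {w: True, a: False, q: False, h: False}
  {h: True, w: True, a: False, q: False}
  {a: True, w: True, h: False, q: False}
  {h: True, a: True, w: True, q: False}
  {q: True, w: True, a: False, h: False}
  {h: True, q: True, w: True, a: False}
  {a: True, q: True, w: True, h: False}


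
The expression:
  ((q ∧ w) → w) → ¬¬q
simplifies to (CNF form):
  q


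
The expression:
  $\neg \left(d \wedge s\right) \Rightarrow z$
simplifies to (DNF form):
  $z \vee \left(d \wedge s\right)$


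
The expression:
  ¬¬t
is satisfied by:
  {t: True}


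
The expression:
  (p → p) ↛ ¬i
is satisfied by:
  {i: True}


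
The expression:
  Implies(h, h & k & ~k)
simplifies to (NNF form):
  ~h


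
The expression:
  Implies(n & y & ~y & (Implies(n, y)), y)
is always true.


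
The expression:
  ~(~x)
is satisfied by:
  {x: True}


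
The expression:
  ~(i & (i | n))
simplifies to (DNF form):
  ~i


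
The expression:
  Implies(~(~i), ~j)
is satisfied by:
  {i: False, j: False}
  {j: True, i: False}
  {i: True, j: False}


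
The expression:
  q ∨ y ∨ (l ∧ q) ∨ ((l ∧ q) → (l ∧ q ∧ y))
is always true.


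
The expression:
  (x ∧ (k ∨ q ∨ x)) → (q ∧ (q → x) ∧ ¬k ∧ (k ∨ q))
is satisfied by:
  {q: True, k: False, x: False}
  {k: False, x: False, q: False}
  {q: True, k: True, x: False}
  {k: True, q: False, x: False}
  {x: True, q: True, k: False}


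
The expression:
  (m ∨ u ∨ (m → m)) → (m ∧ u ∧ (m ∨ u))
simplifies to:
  m ∧ u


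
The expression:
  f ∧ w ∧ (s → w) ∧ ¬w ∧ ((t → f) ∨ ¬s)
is never true.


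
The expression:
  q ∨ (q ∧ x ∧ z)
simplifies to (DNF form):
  q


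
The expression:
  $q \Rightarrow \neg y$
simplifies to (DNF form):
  $\neg q \vee \neg y$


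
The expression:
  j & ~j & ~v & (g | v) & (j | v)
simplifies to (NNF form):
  False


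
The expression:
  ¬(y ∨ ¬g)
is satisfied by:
  {g: True, y: False}


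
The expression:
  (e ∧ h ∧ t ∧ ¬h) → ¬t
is always true.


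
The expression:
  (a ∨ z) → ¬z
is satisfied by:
  {z: False}


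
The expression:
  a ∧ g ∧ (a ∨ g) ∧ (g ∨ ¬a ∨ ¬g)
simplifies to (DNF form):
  a ∧ g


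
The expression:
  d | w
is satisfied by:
  {d: True, w: True}
  {d: True, w: False}
  {w: True, d: False}


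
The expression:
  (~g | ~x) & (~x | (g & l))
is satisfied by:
  {x: False}


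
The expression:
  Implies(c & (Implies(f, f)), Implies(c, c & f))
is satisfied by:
  {f: True, c: False}
  {c: False, f: False}
  {c: True, f: True}


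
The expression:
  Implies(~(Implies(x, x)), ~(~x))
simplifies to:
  True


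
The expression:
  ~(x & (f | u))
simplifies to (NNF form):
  ~x | (~f & ~u)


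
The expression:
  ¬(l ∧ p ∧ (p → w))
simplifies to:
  ¬l ∨ ¬p ∨ ¬w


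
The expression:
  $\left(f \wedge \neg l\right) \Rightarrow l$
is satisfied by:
  {l: True, f: False}
  {f: False, l: False}
  {f: True, l: True}


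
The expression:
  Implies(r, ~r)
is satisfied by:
  {r: False}


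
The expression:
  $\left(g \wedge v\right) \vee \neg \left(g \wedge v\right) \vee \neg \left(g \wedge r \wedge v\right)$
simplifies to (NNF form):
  $\text{True}$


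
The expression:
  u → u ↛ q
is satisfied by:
  {u: False, q: False}
  {q: True, u: False}
  {u: True, q: False}


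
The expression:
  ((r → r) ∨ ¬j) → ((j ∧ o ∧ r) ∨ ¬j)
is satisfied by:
  {o: True, r: True, j: False}
  {o: True, r: False, j: False}
  {r: True, o: False, j: False}
  {o: False, r: False, j: False}
  {j: True, o: True, r: True}


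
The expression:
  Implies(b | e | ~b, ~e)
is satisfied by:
  {e: False}


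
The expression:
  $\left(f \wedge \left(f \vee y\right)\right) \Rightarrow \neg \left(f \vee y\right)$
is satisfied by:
  {f: False}


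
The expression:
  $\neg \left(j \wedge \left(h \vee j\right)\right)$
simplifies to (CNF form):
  $\neg j$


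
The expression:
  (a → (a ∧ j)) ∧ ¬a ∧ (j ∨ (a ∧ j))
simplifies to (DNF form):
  j ∧ ¬a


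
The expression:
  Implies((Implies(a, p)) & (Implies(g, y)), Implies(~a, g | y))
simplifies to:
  a | g | y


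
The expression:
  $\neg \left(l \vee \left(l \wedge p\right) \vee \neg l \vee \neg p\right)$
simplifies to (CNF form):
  $\text{False}$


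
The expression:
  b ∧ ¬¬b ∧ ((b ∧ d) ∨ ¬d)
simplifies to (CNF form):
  b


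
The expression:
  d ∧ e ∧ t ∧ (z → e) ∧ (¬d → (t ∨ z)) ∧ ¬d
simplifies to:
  False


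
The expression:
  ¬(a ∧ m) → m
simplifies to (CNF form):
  m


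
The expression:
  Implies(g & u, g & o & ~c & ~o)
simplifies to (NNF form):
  ~g | ~u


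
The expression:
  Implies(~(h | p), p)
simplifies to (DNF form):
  h | p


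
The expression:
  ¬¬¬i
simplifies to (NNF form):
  ¬i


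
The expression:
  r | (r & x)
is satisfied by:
  {r: True}


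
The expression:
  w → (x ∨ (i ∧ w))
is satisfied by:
  {i: True, x: True, w: False}
  {i: True, w: False, x: False}
  {x: True, w: False, i: False}
  {x: False, w: False, i: False}
  {i: True, x: True, w: True}
  {i: True, w: True, x: False}
  {x: True, w: True, i: False}


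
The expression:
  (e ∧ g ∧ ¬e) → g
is always true.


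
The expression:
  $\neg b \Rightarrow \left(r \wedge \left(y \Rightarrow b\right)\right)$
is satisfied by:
  {r: True, b: True, y: False}
  {b: True, y: False, r: False}
  {r: True, b: True, y: True}
  {b: True, y: True, r: False}
  {r: True, y: False, b: False}


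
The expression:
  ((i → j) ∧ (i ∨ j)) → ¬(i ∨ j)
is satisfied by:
  {j: False}


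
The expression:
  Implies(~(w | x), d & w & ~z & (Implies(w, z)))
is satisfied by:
  {x: True, w: True}
  {x: True, w: False}
  {w: True, x: False}


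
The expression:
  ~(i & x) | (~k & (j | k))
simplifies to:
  ~i | ~x | (j & ~k)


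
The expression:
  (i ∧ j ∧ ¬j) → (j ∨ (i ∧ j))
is always true.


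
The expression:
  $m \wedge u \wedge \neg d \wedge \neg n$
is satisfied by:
  {m: True, u: True, n: False, d: False}


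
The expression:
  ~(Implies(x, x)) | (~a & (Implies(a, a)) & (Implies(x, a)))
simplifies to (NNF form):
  ~a & ~x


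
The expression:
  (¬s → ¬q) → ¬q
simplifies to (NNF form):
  ¬q ∨ ¬s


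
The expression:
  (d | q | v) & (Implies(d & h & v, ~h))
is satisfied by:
  {v: True, q: True, h: False, d: False}
  {v: True, h: False, q: False, d: False}
  {v: True, q: True, h: True, d: False}
  {v: True, h: True, q: False, d: False}
  {q: True, v: False, h: False, d: False}
  {q: True, h: True, v: False, d: False}
  {d: True, q: True, v: True, h: False}
  {d: True, v: True, h: False, q: False}
  {d: True, q: True, v: False, h: False}
  {d: True, v: False, h: False, q: False}
  {d: True, q: True, h: True, v: False}
  {d: True, h: True, v: False, q: False}


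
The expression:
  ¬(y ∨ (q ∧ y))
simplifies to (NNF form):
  ¬y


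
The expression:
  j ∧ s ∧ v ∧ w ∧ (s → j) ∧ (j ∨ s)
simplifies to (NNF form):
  j ∧ s ∧ v ∧ w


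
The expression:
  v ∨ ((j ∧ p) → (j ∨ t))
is always true.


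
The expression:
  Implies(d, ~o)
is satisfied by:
  {o: False, d: False}
  {d: True, o: False}
  {o: True, d: False}


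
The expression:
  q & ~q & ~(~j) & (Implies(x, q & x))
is never true.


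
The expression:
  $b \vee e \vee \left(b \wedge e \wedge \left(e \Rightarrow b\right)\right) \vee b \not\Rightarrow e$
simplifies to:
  $b \vee e$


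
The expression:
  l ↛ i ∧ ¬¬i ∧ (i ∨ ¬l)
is never true.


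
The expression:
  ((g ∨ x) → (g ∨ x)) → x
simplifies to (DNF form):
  x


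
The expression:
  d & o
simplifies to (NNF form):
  d & o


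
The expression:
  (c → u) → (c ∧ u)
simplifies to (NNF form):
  c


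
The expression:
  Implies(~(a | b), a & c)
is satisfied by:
  {a: True, b: True}
  {a: True, b: False}
  {b: True, a: False}


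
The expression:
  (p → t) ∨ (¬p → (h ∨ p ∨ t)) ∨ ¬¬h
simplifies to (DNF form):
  True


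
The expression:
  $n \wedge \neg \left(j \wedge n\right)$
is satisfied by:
  {n: True, j: False}


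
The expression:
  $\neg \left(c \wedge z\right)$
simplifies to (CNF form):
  $\neg c \vee \neg z$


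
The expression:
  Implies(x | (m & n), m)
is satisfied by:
  {m: True, x: False}
  {x: False, m: False}
  {x: True, m: True}


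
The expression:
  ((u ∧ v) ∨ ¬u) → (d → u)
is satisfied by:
  {u: True, d: False}
  {d: False, u: False}
  {d: True, u: True}


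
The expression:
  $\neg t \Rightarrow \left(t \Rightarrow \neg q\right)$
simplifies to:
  $\text{True}$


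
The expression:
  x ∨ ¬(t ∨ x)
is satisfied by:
  {x: True, t: False}
  {t: False, x: False}
  {t: True, x: True}


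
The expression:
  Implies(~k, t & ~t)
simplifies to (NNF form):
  k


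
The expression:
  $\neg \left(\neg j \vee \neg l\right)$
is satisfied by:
  {j: True, l: True}


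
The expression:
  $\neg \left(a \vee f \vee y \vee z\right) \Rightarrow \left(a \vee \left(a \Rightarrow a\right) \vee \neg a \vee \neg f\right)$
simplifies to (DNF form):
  $\text{True}$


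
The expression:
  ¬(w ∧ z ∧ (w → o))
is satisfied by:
  {w: False, z: False, o: False}
  {o: True, w: False, z: False}
  {z: True, w: False, o: False}
  {o: True, z: True, w: False}
  {w: True, o: False, z: False}
  {o: True, w: True, z: False}
  {z: True, w: True, o: False}


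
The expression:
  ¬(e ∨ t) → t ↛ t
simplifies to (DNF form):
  e ∨ t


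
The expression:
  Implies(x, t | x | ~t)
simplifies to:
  True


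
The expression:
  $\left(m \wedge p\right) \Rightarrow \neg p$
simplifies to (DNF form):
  $\neg m \vee \neg p$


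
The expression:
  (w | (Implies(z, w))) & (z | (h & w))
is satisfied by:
  {w: True, z: True, h: True}
  {w: True, z: True, h: False}
  {w: True, h: True, z: False}


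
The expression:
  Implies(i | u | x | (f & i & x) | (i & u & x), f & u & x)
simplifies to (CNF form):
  (f | ~x) & (u | ~i) & (u | ~x) & (x | ~u)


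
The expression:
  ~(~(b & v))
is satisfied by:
  {b: True, v: True}


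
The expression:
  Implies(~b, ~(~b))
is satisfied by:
  {b: True}


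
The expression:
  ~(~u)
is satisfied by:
  {u: True}


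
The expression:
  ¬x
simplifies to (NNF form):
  ¬x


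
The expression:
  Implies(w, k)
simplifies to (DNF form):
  k | ~w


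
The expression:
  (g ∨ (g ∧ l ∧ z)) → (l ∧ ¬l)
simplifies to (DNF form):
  ¬g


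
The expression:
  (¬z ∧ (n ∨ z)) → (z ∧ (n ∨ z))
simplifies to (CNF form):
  z ∨ ¬n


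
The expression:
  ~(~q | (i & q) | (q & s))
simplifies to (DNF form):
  q & ~i & ~s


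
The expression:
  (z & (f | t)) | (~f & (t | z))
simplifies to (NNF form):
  z | (t & ~f)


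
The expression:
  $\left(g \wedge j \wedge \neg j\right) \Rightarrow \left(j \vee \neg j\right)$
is always true.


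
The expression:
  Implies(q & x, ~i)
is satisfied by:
  {q: False, x: False, i: False}
  {i: True, q: False, x: False}
  {x: True, q: False, i: False}
  {i: True, x: True, q: False}
  {q: True, i: False, x: False}
  {i: True, q: True, x: False}
  {x: True, q: True, i: False}


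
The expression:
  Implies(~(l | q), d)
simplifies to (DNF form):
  d | l | q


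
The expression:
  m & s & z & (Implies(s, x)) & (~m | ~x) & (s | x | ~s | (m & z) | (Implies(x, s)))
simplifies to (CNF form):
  False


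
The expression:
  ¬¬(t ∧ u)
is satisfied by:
  {t: True, u: True}


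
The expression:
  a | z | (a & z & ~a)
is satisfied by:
  {a: True, z: True}
  {a: True, z: False}
  {z: True, a: False}


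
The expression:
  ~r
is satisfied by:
  {r: False}


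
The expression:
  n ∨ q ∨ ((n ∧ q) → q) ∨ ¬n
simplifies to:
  True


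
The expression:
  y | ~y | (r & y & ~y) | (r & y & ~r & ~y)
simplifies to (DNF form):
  True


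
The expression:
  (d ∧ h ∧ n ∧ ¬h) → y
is always true.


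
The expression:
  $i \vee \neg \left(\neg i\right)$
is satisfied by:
  {i: True}


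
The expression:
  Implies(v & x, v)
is always true.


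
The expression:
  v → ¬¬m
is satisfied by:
  {m: True, v: False}
  {v: False, m: False}
  {v: True, m: True}


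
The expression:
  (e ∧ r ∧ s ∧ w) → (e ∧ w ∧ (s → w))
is always true.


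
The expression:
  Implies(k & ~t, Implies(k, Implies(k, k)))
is always true.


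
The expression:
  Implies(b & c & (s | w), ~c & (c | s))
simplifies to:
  ~b | ~c | (~s & ~w)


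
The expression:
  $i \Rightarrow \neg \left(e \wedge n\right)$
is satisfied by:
  {e: False, n: False, i: False}
  {i: True, e: False, n: False}
  {n: True, e: False, i: False}
  {i: True, n: True, e: False}
  {e: True, i: False, n: False}
  {i: True, e: True, n: False}
  {n: True, e: True, i: False}


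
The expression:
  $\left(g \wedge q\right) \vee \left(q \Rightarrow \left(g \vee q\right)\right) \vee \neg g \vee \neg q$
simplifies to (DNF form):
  $\text{True}$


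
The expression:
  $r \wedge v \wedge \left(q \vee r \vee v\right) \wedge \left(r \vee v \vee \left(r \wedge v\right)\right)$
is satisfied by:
  {r: True, v: True}


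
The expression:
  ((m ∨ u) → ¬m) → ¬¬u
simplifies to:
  m ∨ u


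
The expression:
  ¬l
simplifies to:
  ¬l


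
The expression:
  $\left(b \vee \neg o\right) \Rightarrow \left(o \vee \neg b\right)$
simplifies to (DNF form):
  $o \vee \neg b$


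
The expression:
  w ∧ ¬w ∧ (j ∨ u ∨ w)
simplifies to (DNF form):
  False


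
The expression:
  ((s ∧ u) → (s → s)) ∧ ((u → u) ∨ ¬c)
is always true.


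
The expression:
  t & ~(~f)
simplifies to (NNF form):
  f & t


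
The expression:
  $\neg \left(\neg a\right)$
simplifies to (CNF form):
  $a$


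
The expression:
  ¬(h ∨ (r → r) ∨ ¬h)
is never true.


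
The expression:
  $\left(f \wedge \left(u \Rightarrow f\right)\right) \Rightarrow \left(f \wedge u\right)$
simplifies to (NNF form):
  $u \vee \neg f$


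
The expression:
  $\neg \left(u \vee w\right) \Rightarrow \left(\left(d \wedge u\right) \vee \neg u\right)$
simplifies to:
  $\text{True}$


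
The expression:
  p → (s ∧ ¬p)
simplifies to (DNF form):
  ¬p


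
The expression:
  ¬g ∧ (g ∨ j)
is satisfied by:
  {j: True, g: False}


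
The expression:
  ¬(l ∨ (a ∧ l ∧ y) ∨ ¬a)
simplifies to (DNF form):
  a ∧ ¬l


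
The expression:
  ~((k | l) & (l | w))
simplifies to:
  ~l & (~k | ~w)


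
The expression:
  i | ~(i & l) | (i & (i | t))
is always true.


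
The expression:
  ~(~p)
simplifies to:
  p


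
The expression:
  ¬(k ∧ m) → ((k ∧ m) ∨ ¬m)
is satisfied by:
  {k: True, m: False}
  {m: False, k: False}
  {m: True, k: True}


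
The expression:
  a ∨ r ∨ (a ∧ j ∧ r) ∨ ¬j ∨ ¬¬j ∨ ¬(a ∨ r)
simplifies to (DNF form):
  True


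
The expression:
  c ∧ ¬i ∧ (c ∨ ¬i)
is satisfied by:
  {c: True, i: False}


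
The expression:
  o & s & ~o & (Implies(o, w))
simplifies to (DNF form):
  False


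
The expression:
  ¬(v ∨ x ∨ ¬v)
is never true.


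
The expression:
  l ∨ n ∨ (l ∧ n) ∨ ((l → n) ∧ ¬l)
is always true.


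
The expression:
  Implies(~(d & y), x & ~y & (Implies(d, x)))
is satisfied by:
  {x: True, d: True, y: False}
  {x: True, y: False, d: False}
  {x: True, d: True, y: True}
  {d: True, y: True, x: False}


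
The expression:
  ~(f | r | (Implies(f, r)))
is never true.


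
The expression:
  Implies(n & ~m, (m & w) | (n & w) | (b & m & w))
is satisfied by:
  {m: True, w: True, n: False}
  {m: True, w: False, n: False}
  {w: True, m: False, n: False}
  {m: False, w: False, n: False}
  {n: True, m: True, w: True}
  {n: True, m: True, w: False}
  {n: True, w: True, m: False}


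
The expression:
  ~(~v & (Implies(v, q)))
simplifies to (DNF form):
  v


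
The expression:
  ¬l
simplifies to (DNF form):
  ¬l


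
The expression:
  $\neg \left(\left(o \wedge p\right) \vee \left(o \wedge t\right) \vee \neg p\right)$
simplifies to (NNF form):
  $p \wedge \neg o$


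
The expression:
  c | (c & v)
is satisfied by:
  {c: True}


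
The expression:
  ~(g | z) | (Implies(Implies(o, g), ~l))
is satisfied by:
  {o: True, l: False, g: False, z: False}
  {o: False, l: False, g: False, z: False}
  {z: True, o: True, l: False, g: False}
  {z: True, o: False, l: False, g: False}
  {g: True, o: True, l: False, z: False}
  {g: True, o: False, l: False, z: False}
  {g: True, z: True, o: True, l: False}
  {g: True, z: True, o: False, l: False}
  {l: True, o: True, z: False, g: False}
  {l: True, o: False, z: False, g: False}
  {z: True, l: True, o: True, g: False}


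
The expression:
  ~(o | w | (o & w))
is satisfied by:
  {o: False, w: False}


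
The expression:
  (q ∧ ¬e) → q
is always true.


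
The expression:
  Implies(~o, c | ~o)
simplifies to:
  True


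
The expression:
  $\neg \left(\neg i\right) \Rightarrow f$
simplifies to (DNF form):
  $f \vee \neg i$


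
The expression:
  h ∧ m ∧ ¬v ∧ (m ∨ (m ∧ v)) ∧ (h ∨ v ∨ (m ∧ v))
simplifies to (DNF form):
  h ∧ m ∧ ¬v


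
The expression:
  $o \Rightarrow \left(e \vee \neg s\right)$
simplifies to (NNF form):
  $e \vee \neg o \vee \neg s$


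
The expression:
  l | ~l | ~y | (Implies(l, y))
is always true.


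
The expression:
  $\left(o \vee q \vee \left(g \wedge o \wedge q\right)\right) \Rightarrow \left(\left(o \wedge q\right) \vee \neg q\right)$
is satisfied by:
  {o: True, q: False}
  {q: False, o: False}
  {q: True, o: True}


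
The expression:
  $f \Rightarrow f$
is always true.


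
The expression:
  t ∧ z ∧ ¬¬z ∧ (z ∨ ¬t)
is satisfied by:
  {t: True, z: True}


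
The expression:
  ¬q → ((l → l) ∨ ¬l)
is always true.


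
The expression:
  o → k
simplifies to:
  k ∨ ¬o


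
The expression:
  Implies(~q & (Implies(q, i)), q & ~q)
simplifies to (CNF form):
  q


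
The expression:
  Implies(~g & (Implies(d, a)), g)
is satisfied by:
  {d: True, g: True, a: False}
  {g: True, a: False, d: False}
  {d: True, g: True, a: True}
  {g: True, a: True, d: False}
  {d: True, a: False, g: False}


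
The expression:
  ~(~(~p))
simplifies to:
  ~p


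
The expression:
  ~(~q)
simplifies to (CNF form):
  q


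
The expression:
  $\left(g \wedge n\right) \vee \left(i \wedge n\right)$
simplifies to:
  $n \wedge \left(g \vee i\right)$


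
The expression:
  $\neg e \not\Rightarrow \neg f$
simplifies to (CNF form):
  $f \wedge \neg e$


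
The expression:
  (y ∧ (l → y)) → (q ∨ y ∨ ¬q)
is always true.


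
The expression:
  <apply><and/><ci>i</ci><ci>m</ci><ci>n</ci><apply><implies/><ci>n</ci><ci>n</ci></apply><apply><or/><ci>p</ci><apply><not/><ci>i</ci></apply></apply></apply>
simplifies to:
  <apply><and/><ci>i</ci><ci>m</ci><ci>n</ci><ci>p</ci></apply>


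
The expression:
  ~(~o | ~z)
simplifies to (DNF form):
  o & z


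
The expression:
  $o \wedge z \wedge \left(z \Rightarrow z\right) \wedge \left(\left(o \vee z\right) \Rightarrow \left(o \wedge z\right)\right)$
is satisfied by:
  {z: True, o: True}


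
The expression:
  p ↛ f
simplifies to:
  p ∧ ¬f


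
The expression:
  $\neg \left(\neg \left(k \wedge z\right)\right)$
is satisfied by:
  {z: True, k: True}


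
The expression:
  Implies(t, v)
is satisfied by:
  {v: True, t: False}
  {t: False, v: False}
  {t: True, v: True}


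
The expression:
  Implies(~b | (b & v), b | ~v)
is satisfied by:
  {b: True, v: False}
  {v: False, b: False}
  {v: True, b: True}


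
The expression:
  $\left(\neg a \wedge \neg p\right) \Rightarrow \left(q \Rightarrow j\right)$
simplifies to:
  $a \vee j \vee p \vee \neg q$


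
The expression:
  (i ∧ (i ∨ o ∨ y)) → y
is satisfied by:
  {y: True, i: False}
  {i: False, y: False}
  {i: True, y: True}


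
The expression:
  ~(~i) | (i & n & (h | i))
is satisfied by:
  {i: True}


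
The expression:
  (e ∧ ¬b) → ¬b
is always true.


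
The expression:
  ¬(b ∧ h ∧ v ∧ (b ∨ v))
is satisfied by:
  {h: False, v: False, b: False}
  {b: True, h: False, v: False}
  {v: True, h: False, b: False}
  {b: True, v: True, h: False}
  {h: True, b: False, v: False}
  {b: True, h: True, v: False}
  {v: True, h: True, b: False}


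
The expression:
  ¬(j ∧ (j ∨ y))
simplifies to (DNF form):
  ¬j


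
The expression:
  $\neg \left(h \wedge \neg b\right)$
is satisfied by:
  {b: True, h: False}
  {h: False, b: False}
  {h: True, b: True}


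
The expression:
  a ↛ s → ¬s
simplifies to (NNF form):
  True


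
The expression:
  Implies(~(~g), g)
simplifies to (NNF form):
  True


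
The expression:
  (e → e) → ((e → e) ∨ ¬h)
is always true.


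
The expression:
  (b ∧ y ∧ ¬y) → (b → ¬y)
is always true.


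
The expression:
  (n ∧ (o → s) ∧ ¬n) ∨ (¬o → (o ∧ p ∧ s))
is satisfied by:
  {o: True}


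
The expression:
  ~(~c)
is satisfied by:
  {c: True}


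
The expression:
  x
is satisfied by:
  {x: True}


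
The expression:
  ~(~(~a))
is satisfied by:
  {a: False}


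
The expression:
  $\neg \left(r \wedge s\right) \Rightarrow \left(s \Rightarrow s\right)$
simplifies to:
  $\text{True}$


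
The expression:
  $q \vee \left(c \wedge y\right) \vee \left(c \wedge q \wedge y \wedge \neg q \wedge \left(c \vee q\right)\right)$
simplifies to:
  $q \vee \left(c \wedge y\right)$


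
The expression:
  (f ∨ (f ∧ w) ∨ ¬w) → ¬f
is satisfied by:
  {f: False}


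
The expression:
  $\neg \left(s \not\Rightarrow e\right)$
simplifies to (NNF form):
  $e \vee \neg s$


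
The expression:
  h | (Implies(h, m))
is always true.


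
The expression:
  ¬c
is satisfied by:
  {c: False}


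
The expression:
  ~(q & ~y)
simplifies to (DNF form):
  y | ~q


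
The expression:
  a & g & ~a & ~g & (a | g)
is never true.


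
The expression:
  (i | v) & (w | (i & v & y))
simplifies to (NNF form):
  (i | v) & (i | w) & (v | w) & (w | y)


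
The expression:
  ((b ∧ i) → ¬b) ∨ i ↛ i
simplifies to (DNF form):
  ¬b ∨ ¬i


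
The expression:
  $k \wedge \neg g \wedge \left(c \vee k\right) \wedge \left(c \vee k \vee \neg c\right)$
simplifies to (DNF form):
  $k \wedge \neg g$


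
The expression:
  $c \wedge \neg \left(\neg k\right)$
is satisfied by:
  {c: True, k: True}


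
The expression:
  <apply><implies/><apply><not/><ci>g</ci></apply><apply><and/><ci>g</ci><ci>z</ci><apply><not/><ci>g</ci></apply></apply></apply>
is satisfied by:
  {g: True}


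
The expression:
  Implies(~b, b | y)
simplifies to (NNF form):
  b | y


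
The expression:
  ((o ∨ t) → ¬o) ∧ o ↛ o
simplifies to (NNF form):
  False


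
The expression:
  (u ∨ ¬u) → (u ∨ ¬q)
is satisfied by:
  {u: True, q: False}
  {q: False, u: False}
  {q: True, u: True}


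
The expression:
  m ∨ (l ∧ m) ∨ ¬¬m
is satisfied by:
  {m: True}


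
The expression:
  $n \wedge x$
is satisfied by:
  {x: True, n: True}


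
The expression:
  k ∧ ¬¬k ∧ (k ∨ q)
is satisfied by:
  {k: True}


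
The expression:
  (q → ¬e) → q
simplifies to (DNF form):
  q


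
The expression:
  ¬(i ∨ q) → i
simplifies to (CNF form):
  i ∨ q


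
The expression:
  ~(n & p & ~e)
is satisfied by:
  {e: True, p: False, n: False}
  {p: False, n: False, e: False}
  {n: True, e: True, p: False}
  {n: True, p: False, e: False}
  {e: True, p: True, n: False}
  {p: True, e: False, n: False}
  {n: True, p: True, e: True}


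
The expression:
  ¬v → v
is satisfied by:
  {v: True}


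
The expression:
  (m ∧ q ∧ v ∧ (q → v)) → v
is always true.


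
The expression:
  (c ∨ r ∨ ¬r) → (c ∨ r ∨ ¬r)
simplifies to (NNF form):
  True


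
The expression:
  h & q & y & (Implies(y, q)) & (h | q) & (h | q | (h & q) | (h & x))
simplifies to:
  h & q & y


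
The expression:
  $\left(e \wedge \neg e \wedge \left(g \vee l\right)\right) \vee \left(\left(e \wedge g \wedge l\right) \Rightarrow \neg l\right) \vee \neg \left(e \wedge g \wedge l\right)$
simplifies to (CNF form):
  $\neg e \vee \neg g \vee \neg l$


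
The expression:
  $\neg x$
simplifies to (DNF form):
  $\neg x$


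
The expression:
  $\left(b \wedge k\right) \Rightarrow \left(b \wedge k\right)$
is always true.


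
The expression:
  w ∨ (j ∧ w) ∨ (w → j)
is always true.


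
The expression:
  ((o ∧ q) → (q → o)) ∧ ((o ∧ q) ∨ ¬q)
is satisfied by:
  {o: True, q: False}
  {q: False, o: False}
  {q: True, o: True}


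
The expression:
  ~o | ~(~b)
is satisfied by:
  {b: True, o: False}
  {o: False, b: False}
  {o: True, b: True}


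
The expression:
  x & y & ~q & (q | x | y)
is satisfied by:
  {x: True, y: True, q: False}


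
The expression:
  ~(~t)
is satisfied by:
  {t: True}


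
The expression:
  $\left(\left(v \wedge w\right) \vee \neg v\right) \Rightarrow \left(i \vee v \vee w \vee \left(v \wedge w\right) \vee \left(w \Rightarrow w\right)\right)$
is always true.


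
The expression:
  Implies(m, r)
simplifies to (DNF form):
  r | ~m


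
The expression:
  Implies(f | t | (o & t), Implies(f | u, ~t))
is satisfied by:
  {f: False, t: False, u: False}
  {u: True, f: False, t: False}
  {f: True, u: False, t: False}
  {u: True, f: True, t: False}
  {t: True, u: False, f: False}


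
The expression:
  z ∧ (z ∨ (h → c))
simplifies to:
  z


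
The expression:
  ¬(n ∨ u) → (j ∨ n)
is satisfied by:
  {n: True, u: True, j: True}
  {n: True, u: True, j: False}
  {n: True, j: True, u: False}
  {n: True, j: False, u: False}
  {u: True, j: True, n: False}
  {u: True, j: False, n: False}
  {j: True, u: False, n: False}


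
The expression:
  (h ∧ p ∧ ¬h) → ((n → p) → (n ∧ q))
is always true.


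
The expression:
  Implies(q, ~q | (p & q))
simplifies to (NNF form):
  p | ~q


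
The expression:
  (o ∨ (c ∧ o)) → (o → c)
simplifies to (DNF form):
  c ∨ ¬o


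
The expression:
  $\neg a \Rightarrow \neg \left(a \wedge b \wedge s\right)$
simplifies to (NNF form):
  $\text{True}$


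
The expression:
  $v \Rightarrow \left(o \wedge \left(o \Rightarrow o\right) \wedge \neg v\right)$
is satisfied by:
  {v: False}


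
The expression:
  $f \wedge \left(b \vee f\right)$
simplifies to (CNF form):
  $f$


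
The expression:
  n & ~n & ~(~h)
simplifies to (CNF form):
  False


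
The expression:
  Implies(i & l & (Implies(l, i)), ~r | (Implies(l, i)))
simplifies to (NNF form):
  True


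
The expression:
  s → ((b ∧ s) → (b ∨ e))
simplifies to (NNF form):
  True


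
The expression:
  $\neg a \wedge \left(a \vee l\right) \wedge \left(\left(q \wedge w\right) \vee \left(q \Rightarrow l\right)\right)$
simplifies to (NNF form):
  $l \wedge \neg a$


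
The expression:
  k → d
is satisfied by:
  {d: True, k: False}
  {k: False, d: False}
  {k: True, d: True}


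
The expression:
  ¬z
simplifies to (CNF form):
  ¬z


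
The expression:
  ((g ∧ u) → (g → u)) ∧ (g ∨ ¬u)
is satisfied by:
  {g: True, u: False}
  {u: False, g: False}
  {u: True, g: True}


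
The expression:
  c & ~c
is never true.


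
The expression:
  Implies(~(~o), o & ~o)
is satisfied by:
  {o: False}


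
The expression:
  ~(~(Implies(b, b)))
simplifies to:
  True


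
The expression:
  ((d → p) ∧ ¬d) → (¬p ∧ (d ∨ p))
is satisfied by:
  {d: True}


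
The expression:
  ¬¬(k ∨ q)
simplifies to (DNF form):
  k ∨ q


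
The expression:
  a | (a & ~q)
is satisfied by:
  {a: True}


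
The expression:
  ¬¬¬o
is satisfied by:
  {o: False}


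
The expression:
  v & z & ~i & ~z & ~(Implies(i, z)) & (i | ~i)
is never true.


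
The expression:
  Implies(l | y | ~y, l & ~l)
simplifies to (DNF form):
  False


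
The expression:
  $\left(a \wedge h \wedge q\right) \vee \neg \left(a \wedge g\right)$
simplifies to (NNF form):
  $\left(h \wedge q\right) \vee \neg a \vee \neg g$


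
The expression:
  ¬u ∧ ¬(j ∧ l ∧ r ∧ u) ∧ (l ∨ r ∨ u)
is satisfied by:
  {r: True, l: True, u: False}
  {r: True, u: False, l: False}
  {l: True, u: False, r: False}


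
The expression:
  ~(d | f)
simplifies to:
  ~d & ~f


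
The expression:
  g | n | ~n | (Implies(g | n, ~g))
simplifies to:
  True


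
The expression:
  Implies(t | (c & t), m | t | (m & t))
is always true.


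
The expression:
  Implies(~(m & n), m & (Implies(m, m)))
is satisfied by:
  {m: True}


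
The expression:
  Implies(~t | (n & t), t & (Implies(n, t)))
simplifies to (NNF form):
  t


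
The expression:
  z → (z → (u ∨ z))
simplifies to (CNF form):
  True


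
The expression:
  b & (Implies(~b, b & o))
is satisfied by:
  {b: True}


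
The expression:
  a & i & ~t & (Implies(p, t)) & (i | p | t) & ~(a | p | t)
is never true.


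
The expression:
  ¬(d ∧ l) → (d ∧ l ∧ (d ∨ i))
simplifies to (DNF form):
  d ∧ l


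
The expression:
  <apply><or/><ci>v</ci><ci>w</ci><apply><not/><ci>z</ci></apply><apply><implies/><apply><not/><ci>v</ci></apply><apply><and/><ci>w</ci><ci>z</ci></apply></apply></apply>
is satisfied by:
  {v: True, w: True, z: False}
  {v: True, w: False, z: False}
  {w: True, v: False, z: False}
  {v: False, w: False, z: False}
  {z: True, v: True, w: True}
  {z: True, v: True, w: False}
  {z: True, w: True, v: False}


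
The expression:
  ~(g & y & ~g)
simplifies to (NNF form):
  True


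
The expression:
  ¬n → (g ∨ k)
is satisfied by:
  {n: True, k: True, g: True}
  {n: True, k: True, g: False}
  {n: True, g: True, k: False}
  {n: True, g: False, k: False}
  {k: True, g: True, n: False}
  {k: True, g: False, n: False}
  {g: True, k: False, n: False}


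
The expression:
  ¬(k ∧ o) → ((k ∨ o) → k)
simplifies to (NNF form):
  k ∨ ¬o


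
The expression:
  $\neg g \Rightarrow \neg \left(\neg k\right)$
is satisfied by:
  {k: True, g: True}
  {k: True, g: False}
  {g: True, k: False}


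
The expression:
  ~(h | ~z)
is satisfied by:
  {z: True, h: False}


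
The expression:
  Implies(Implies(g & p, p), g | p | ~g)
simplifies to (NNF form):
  True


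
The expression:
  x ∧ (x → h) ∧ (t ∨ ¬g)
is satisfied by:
  {h: True, x: True, t: True, g: False}
  {h: True, x: True, g: False, t: False}
  {h: True, x: True, t: True, g: True}


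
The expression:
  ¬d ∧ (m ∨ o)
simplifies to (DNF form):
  (m ∧ ¬d) ∨ (o ∧ ¬d)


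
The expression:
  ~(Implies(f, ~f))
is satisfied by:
  {f: True}


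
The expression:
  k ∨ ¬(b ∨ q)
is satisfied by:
  {k: True, b: False, q: False}
  {k: True, q: True, b: False}
  {k: True, b: True, q: False}
  {k: True, q: True, b: True}
  {q: False, b: False, k: False}
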